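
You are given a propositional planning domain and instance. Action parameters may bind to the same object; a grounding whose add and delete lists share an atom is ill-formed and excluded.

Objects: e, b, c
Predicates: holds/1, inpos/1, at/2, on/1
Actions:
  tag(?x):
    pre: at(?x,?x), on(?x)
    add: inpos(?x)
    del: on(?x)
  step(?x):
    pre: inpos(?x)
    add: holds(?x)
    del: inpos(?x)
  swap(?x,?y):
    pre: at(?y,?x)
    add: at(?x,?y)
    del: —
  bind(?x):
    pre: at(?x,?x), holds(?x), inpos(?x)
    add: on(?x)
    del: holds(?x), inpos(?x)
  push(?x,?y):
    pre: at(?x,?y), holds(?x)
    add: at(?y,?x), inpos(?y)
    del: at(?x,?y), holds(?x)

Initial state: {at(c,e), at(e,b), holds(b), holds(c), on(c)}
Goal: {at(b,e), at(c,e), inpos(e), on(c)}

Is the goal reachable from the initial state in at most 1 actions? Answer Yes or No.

No

1. swap(b,e)  →  {at(b,e), at(c,e), at(e,b), holds(b), holds(c), on(c)}
2. push(b,e)  →  {at(c,e), at(e,b), holds(c), inpos(e), on(c)}
3. swap(b,e)  →  {at(b,e), at(c,e), at(e,b), holds(c), inpos(e), on(c)}
optimal plan length = 3; 3 > 1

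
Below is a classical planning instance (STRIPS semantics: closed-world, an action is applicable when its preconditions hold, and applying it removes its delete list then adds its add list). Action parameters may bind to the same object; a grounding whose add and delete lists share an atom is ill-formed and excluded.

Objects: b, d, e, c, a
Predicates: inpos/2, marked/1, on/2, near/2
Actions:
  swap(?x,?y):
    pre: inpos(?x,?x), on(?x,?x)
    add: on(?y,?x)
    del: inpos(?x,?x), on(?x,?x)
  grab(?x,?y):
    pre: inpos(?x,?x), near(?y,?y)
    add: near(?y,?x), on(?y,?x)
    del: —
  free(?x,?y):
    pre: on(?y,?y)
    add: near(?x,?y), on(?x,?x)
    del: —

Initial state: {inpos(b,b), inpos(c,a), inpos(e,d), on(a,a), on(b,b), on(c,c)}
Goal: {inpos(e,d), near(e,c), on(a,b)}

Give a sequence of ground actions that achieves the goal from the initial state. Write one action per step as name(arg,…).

swap(b,a); free(e,c)

1. swap(b,a)  →  {inpos(c,a), inpos(e,d), on(a,a), on(a,b), on(c,c)}
2. free(e,c)  →  {inpos(c,a), inpos(e,d), near(e,c), on(a,a), on(a,b), on(c,c), on(e,e)}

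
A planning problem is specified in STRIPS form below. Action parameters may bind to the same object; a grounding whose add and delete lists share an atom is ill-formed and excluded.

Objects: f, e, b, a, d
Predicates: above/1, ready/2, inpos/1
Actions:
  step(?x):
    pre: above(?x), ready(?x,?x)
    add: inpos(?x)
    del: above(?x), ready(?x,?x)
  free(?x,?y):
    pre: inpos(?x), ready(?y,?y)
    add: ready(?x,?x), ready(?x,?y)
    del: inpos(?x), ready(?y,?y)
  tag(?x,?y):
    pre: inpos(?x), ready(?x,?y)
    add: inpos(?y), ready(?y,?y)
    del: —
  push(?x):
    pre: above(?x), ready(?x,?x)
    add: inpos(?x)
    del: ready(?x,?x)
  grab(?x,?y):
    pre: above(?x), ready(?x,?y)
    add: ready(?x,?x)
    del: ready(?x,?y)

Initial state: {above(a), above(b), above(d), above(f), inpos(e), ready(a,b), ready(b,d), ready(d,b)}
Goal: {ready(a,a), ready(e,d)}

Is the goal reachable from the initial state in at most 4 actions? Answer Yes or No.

Yes

1. grab(a,b)  →  {above(a), above(b), above(d), above(f), inpos(e), ready(a,a), ready(b,d), ready(d,b)}
2. grab(d,b)  →  {above(a), above(b), above(d), above(f), inpos(e), ready(a,a), ready(b,d), ready(d,d)}
3. free(e,d)  →  {above(a), above(b), above(d), above(f), ready(a,a), ready(b,d), ready(e,d), ready(e,e)}
optimal plan length = 3; 3 ≤ 4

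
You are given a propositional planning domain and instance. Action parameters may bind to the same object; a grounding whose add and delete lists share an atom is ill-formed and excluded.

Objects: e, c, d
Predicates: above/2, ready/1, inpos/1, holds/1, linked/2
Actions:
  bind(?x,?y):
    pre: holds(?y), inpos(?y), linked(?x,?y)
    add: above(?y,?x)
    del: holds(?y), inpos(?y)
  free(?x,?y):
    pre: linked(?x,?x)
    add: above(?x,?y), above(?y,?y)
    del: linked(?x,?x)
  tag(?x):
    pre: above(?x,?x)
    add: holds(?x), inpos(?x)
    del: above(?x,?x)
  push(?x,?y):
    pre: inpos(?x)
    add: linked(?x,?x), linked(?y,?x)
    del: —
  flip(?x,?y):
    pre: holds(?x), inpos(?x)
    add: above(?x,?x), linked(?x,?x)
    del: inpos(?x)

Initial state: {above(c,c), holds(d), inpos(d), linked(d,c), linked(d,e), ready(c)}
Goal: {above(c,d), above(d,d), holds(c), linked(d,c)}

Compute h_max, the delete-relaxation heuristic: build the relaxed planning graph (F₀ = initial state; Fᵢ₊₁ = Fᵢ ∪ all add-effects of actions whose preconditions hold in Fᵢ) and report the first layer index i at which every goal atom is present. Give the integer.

F0 = init (6 atoms)
F1 = F0 ∪ {above(d,d), holds(c), inpos(c), linked(c,d), linked(d,d), linked(e,d)}  (12 atoms)
F2 = F1 ∪ {above(c,d), above(d,c), above(d,e), above(e,e), linked(c,c), linked(e,c)}  (18 atoms)
goal ⊆ F2  ⇒  h_max = 2

2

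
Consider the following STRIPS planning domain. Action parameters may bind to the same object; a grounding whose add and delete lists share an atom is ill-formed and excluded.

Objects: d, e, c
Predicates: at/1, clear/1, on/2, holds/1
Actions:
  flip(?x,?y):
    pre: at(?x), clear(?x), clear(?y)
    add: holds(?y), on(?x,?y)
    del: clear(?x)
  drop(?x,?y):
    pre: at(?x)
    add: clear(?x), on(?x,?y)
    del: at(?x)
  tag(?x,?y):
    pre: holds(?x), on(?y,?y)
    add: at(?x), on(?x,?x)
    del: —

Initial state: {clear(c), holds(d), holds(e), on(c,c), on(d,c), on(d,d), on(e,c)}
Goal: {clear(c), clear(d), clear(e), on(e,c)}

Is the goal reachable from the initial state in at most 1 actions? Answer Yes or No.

1. tag(d,d)  →  {at(d), clear(c), holds(d), holds(e), on(c,c), on(d,c), on(d,d), on(e,c)}
2. drop(d,d)  →  {clear(c), clear(d), holds(d), holds(e), on(c,c), on(d,c), on(d,d), on(e,c)}
3. tag(e,d)  →  {at(e), clear(c), clear(d), holds(d), holds(e), on(c,c), on(d,c), on(d,d), on(e,c), on(e,e)}
4. drop(e,d)  →  {clear(c), clear(d), clear(e), holds(d), holds(e), on(c,c), on(d,c), on(d,d), on(e,c), on(e,d), on(e,e)}
optimal plan length = 4; 4 > 1

No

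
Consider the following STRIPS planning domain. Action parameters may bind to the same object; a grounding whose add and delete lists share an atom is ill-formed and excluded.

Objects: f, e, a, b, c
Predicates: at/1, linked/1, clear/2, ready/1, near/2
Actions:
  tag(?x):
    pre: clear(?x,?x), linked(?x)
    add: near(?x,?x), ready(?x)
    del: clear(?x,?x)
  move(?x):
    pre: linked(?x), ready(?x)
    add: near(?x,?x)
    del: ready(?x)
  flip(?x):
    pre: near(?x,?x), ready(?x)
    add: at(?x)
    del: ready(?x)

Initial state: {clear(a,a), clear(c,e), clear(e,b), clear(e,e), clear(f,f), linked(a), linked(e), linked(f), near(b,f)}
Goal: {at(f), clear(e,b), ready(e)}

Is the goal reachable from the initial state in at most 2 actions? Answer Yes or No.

No

1. tag(f)  →  {clear(a,a), clear(c,e), clear(e,b), clear(e,e), linked(a), linked(e), linked(f), near(b,f), near(f,f), ready(f)}
2. tag(e)  →  {clear(a,a), clear(c,e), clear(e,b), linked(a), linked(e), linked(f), near(b,f), near(e,e), near(f,f), ready(e), ready(f)}
3. flip(f)  →  {at(f), clear(a,a), clear(c,e), clear(e,b), linked(a), linked(e), linked(f), near(b,f), near(e,e), near(f,f), ready(e)}
optimal plan length = 3; 3 > 2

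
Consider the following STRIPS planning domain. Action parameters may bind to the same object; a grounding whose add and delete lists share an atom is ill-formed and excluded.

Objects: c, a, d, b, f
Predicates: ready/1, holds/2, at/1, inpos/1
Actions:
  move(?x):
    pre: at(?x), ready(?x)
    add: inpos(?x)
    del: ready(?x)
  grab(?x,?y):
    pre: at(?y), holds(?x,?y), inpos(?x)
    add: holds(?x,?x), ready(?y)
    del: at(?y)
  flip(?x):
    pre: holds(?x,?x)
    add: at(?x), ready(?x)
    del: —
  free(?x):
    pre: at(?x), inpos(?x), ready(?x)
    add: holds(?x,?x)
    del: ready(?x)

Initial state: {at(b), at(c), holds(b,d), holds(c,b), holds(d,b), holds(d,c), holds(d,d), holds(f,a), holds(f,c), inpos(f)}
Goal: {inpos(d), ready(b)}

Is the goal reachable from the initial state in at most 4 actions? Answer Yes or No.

1. flip(d)  →  {at(b), at(c), at(d), holds(b,d), holds(c,b), holds(d,b), holds(d,c), holds(d,d), holds(f,a), holds(f,c), inpos(f), ready(d)}
2. move(d)  →  {at(b), at(c), at(d), holds(b,d), holds(c,b), holds(d,b), holds(d,c), holds(d,d), holds(f,a), holds(f,c), inpos(d), inpos(f)}
3. grab(d,b)  →  {at(c), at(d), holds(b,d), holds(c,b), holds(d,b), holds(d,c), holds(d,d), holds(f,a), holds(f,c), inpos(d), inpos(f), ready(b)}
optimal plan length = 3; 3 ≤ 4

Yes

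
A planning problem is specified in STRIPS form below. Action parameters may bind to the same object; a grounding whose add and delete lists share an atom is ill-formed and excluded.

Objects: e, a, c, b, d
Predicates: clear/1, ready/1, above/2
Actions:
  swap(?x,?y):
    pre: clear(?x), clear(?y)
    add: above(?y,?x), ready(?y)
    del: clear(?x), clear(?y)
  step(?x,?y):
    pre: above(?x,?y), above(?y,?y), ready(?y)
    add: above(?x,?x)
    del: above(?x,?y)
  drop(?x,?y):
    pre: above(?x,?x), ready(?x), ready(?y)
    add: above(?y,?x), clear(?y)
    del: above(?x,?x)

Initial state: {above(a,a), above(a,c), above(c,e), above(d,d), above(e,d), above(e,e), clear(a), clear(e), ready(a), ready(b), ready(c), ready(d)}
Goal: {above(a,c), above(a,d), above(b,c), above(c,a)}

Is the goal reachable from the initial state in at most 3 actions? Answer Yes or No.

1. drop(a,c)  →  {above(a,c), above(c,a), above(c,e), above(d,d), above(e,d), above(e,e), clear(a), clear(c), clear(e), ready(a), ready(b), ready(c), ready(d)}
2. swap(c,c)  →  {above(a,c), above(c,a), above(c,c), above(c,e), above(d,d), above(e,d), above(e,e), clear(a), clear(e), ready(a), ready(b), ready(c), ready(d)}
3. drop(c,b)  →  {above(a,c), above(b,c), above(c,a), above(c,e), above(d,d), above(e,d), above(e,e), clear(a), clear(b), clear(e), ready(a), ready(b), ready(c), ready(d)}
4. drop(d,a)  →  {above(a,c), above(a,d), above(b,c), above(c,a), above(c,e), above(e,d), above(e,e), clear(a), clear(b), clear(e), ready(a), ready(b), ready(c), ready(d)}
optimal plan length = 4; 4 > 3

No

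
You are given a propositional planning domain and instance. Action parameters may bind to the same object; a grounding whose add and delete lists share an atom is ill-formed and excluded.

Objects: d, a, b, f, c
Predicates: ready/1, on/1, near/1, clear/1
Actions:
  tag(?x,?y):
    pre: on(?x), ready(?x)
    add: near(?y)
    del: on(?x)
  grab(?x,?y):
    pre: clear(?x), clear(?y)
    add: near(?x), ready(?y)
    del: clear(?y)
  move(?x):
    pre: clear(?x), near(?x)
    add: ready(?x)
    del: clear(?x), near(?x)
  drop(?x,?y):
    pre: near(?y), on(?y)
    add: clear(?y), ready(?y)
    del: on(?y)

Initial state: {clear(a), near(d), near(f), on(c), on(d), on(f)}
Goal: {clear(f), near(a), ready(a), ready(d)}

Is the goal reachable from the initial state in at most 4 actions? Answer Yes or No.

1. grab(a,a)  →  {near(a), near(d), near(f), on(c), on(d), on(f), ready(a)}
2. drop(d,d)  →  {clear(d), near(a), near(d), near(f), on(c), on(f), ready(a), ready(d)}
3. drop(d,f)  →  {clear(d), clear(f), near(a), near(d), near(f), on(c), ready(a), ready(d), ready(f)}
optimal plan length = 3; 3 ≤ 4

Yes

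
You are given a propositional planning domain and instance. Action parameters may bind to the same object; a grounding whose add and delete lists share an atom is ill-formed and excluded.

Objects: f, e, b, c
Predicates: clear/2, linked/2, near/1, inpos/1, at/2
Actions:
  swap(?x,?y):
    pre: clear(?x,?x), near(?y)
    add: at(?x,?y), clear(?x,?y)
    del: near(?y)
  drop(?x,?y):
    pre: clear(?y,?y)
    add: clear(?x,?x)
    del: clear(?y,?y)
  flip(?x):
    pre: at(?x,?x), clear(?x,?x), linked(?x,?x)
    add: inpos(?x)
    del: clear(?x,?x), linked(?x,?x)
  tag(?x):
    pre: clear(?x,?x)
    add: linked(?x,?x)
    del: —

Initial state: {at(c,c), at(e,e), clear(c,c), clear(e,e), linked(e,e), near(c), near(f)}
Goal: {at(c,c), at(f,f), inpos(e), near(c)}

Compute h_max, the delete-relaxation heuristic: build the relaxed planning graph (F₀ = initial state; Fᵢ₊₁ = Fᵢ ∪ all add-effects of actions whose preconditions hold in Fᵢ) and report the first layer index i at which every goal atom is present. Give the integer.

F0 = init (7 atoms)
F1 = F0 ∪ {at(c,f), at(e,c), at(e,f), clear(b,b), clear(c,f), clear(e,c), clear(e,f), clear(f,f), inpos(e), linked(c,c)}  (17 atoms)
F2 = F1 ∪ {at(b,c), at(b,f), at(f,c), at(f,f), clear(b,c), clear(b,f), clear(f,c), inpos(c), linked(b,b), linked(f,f)}  (27 atoms)
goal ⊆ F2  ⇒  h_max = 2

2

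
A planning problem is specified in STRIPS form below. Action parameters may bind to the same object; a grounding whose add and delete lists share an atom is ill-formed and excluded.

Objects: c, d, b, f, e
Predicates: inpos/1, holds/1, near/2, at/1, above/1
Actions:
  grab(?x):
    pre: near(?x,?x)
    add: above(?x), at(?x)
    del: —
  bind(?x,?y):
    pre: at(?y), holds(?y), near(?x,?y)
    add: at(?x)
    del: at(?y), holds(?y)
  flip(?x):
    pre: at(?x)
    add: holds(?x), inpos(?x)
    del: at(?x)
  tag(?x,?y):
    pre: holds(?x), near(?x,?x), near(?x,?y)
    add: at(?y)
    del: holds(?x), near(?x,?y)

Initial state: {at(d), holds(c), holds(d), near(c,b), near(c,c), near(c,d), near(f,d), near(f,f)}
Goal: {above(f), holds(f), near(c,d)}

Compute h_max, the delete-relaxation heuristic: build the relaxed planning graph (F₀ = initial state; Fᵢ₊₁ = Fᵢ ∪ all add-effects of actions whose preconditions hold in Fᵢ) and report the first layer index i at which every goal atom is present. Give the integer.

F0 = init (8 atoms)
F1 = F0 ∪ {above(c), above(f), at(b), at(c), at(f), inpos(d)}  (14 atoms)
F2 = F1 ∪ {holds(b), holds(f), inpos(b), inpos(c), inpos(f)}  (19 atoms)
goal ⊆ F2  ⇒  h_max = 2

2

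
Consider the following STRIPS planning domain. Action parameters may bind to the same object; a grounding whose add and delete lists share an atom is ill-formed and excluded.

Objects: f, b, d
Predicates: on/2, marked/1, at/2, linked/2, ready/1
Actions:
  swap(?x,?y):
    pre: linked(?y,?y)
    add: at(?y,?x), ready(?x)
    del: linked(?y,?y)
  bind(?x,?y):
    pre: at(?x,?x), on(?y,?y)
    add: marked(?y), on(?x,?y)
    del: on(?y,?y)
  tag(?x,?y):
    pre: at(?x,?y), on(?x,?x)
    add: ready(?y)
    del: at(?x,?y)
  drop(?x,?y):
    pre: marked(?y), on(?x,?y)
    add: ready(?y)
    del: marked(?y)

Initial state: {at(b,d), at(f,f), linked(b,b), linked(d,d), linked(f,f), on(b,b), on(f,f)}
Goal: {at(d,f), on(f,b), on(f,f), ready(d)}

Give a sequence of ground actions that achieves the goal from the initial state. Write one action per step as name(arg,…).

swap(f,d); swap(d,f); bind(f,b)

1. swap(f,d)  →  {at(b,d), at(d,f), at(f,f), linked(b,b), linked(f,f), on(b,b), on(f,f), ready(f)}
2. swap(d,f)  →  {at(b,d), at(d,f), at(f,d), at(f,f), linked(b,b), on(b,b), on(f,f), ready(d), ready(f)}
3. bind(f,b)  →  {at(b,d), at(d,f), at(f,d), at(f,f), linked(b,b), marked(b), on(f,b), on(f,f), ready(d), ready(f)}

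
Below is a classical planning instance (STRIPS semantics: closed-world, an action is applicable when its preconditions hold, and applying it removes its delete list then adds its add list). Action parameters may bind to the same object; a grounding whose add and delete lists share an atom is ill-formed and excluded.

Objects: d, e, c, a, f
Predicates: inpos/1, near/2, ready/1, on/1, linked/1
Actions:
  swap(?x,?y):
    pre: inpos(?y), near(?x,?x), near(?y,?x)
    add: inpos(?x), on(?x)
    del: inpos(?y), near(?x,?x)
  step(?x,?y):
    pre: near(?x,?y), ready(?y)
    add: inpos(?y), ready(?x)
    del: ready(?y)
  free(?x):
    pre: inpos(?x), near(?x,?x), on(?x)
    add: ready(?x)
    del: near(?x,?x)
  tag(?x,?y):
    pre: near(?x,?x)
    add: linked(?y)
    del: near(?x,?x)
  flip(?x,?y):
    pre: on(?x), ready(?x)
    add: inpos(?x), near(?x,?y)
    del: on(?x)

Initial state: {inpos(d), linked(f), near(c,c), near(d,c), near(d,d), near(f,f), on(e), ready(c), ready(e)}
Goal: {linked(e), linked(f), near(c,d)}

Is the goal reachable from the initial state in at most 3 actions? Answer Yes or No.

Yes

1. swap(c,d)  →  {inpos(c), linked(f), near(d,c), near(d,d), near(f,f), on(c), on(e), ready(c), ready(e)}
2. tag(d,e)  →  {inpos(c), linked(e), linked(f), near(d,c), near(f,f), on(c), on(e), ready(c), ready(e)}
3. flip(c,d)  →  {inpos(c), linked(e), linked(f), near(c,d), near(d,c), near(f,f), on(e), ready(c), ready(e)}
optimal plan length = 3; 3 ≤ 3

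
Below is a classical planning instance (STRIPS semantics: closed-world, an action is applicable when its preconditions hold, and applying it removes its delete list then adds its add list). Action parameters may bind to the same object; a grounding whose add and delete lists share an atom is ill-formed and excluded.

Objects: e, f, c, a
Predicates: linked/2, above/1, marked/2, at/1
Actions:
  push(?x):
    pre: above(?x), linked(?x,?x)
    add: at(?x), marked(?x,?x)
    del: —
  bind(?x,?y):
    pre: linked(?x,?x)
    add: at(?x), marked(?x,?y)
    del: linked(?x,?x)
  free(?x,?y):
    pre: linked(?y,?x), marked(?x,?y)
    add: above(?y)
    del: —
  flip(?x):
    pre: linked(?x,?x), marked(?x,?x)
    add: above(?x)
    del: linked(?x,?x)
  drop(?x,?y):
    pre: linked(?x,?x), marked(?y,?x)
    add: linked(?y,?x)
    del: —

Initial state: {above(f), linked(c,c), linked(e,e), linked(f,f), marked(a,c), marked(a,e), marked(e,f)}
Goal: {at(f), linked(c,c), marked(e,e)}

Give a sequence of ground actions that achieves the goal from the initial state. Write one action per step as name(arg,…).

push(f); bind(e,e)

1. push(f)  →  {above(f), at(f), linked(c,c), linked(e,e), linked(f,f), marked(a,c), marked(a,e), marked(e,f), marked(f,f)}
2. bind(e,e)  →  {above(f), at(e), at(f), linked(c,c), linked(f,f), marked(a,c), marked(a,e), marked(e,e), marked(e,f), marked(f,f)}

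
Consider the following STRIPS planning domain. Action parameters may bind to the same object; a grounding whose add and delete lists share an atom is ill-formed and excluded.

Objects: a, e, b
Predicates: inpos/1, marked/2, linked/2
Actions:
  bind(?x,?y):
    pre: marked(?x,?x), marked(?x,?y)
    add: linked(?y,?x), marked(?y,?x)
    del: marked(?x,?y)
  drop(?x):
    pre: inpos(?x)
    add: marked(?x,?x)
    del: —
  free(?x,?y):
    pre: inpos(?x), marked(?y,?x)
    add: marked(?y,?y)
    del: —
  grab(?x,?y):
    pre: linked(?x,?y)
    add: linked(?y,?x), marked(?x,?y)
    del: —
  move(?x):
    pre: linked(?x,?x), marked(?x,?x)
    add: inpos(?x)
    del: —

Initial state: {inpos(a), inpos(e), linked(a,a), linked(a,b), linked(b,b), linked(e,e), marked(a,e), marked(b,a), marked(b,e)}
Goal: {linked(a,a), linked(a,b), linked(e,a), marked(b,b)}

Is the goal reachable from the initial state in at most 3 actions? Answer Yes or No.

1. drop(a)  →  {inpos(a), inpos(e), linked(a,a), linked(a,b), linked(b,b), linked(e,e), marked(a,a), marked(a,e), marked(b,a), marked(b,e)}
2. bind(a,e)  →  {inpos(a), inpos(e), linked(a,a), linked(a,b), linked(b,b), linked(e,a), linked(e,e), marked(a,a), marked(b,a), marked(b,e), marked(e,a)}
3. free(a,b)  →  {inpos(a), inpos(e), linked(a,a), linked(a,b), linked(b,b), linked(e,a), linked(e,e), marked(a,a), marked(b,a), marked(b,b), marked(b,e), marked(e,a)}
optimal plan length = 3; 3 ≤ 3

Yes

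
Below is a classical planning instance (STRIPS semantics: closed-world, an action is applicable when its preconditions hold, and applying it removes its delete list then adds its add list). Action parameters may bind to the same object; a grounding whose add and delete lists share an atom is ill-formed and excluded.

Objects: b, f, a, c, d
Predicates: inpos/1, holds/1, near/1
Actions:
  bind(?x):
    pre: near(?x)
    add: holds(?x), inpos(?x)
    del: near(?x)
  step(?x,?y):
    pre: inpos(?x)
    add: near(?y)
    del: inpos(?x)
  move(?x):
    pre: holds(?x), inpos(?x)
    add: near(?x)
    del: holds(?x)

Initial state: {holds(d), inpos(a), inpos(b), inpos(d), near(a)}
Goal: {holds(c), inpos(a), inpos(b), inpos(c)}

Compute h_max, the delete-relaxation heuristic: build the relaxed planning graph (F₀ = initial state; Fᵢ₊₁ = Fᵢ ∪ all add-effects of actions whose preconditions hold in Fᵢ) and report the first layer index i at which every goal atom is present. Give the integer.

F0 = init (5 atoms)
F1 = F0 ∪ {holds(a), near(b), near(c), near(d), near(f)}  (10 atoms)
F2 = F1 ∪ {holds(b), holds(c), holds(f), inpos(c), inpos(f)}  (15 atoms)
goal ⊆ F2  ⇒  h_max = 2

2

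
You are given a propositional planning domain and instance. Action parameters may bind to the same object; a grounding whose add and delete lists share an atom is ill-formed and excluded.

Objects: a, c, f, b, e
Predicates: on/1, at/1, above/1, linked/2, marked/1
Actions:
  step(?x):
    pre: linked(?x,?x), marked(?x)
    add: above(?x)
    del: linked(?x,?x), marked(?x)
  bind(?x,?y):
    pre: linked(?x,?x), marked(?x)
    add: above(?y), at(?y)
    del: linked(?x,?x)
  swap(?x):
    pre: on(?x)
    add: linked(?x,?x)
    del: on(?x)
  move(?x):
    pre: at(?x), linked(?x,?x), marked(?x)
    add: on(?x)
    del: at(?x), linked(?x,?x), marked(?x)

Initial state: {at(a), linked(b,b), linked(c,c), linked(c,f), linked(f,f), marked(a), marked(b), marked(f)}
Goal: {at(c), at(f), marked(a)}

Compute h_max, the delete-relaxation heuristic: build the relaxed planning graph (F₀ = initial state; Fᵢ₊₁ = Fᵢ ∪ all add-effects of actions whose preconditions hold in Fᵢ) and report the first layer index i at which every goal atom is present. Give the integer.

1

F0 = init (8 atoms)
F1 = F0 ∪ {above(a), above(b), above(c), above(e), above(f), at(b), at(c), at(e), at(f)}  (17 atoms)
goal ⊆ F1  ⇒  h_max = 1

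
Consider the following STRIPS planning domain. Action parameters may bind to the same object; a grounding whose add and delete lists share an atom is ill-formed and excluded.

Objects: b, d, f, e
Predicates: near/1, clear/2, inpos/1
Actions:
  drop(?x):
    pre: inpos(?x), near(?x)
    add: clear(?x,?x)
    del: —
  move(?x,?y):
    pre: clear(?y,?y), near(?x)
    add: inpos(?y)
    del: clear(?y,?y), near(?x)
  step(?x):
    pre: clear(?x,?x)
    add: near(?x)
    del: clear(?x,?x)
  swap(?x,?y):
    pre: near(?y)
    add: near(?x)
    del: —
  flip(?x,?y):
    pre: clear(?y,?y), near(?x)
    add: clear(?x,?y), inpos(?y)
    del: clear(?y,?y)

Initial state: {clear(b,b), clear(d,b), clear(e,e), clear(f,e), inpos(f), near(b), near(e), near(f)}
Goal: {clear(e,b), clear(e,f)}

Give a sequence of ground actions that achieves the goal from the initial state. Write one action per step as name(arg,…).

1. drop(f)  →  {clear(b,b), clear(d,b), clear(e,e), clear(f,e), clear(f,f), inpos(f), near(b), near(e), near(f)}
2. flip(e,b)  →  {clear(d,b), clear(e,b), clear(e,e), clear(f,e), clear(f,f), inpos(b), inpos(f), near(b), near(e), near(f)}
3. flip(e,f)  →  {clear(d,b), clear(e,b), clear(e,e), clear(e,f), clear(f,e), inpos(b), inpos(f), near(b), near(e), near(f)}

drop(f); flip(e,b); flip(e,f)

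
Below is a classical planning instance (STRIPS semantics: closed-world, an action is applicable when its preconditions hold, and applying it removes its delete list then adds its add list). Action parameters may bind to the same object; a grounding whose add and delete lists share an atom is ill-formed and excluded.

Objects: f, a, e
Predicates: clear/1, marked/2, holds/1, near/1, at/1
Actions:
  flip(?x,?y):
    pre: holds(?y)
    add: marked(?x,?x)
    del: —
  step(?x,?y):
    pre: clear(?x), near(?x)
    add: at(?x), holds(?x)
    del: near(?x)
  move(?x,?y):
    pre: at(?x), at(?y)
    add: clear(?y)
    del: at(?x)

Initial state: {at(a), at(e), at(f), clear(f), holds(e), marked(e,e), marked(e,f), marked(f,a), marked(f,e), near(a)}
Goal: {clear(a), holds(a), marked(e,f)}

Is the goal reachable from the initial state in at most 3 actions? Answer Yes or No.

1. move(f,a)  →  {at(a), at(e), clear(a), clear(f), holds(e), marked(e,e), marked(e,f), marked(f,a), marked(f,e), near(a)}
2. step(a,f)  →  {at(a), at(e), clear(a), clear(f), holds(a), holds(e), marked(e,e), marked(e,f), marked(f,a), marked(f,e)}
optimal plan length = 2; 2 ≤ 3

Yes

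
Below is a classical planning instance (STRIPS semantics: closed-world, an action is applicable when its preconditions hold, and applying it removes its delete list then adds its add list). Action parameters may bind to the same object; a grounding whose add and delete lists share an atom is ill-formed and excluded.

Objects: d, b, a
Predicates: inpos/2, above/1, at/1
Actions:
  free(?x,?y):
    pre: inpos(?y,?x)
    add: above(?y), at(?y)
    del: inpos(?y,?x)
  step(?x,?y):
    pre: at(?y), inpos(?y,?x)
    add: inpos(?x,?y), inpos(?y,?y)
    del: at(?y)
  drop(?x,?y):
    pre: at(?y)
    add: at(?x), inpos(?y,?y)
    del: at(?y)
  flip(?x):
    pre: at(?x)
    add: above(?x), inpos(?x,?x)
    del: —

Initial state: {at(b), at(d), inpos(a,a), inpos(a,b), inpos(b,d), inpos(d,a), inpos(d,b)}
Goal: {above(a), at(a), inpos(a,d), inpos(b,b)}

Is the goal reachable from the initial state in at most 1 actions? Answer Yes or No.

No

1. free(b,a)  →  {above(a), at(a), at(b), at(d), inpos(a,a), inpos(b,d), inpos(d,a), inpos(d,b)}
2. step(d,b)  →  {above(a), at(a), at(d), inpos(a,a), inpos(b,b), inpos(b,d), inpos(d,a), inpos(d,b)}
3. step(a,d)  →  {above(a), at(a), inpos(a,a), inpos(a,d), inpos(b,b), inpos(b,d), inpos(d,a), inpos(d,b), inpos(d,d)}
optimal plan length = 3; 3 > 1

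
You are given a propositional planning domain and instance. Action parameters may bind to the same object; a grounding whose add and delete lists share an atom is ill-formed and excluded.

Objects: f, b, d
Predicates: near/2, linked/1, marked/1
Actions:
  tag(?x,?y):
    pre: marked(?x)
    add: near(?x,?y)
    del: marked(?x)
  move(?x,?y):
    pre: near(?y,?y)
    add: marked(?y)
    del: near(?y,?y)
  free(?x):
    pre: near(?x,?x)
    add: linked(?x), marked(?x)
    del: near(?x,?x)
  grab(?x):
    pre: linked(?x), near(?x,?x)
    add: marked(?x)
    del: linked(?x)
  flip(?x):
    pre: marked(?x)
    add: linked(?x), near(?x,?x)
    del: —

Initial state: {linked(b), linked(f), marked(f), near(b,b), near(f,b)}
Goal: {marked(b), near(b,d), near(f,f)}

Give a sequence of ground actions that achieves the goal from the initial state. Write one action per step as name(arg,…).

1. tag(f,f)  →  {linked(b), linked(f), near(b,b), near(f,b), near(f,f)}
2. grab(b)  →  {linked(f), marked(b), near(b,b), near(f,b), near(f,f)}
3. tag(b,d)  →  {linked(f), near(b,b), near(b,d), near(f,b), near(f,f)}
4. move(f,b)  →  {linked(f), marked(b), near(b,d), near(f,b), near(f,f)}

tag(f,f); grab(b); tag(b,d); move(f,b)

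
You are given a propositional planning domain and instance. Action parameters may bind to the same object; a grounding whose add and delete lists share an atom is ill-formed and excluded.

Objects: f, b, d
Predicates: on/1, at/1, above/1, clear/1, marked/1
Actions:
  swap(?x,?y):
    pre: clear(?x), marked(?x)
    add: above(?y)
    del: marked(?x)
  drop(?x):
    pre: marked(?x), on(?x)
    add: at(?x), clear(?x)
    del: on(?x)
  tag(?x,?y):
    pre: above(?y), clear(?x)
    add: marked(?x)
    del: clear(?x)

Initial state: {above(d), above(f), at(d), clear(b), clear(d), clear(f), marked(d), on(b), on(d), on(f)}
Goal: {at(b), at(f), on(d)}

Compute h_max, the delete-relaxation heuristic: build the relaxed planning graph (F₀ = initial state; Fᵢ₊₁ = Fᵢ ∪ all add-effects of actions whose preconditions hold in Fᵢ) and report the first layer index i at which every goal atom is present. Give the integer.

F0 = init (10 atoms)
F1 = F0 ∪ {above(b), marked(b), marked(f)}  (13 atoms)
F2 = F1 ∪ {at(b), at(f)}  (15 atoms)
goal ⊆ F2  ⇒  h_max = 2

2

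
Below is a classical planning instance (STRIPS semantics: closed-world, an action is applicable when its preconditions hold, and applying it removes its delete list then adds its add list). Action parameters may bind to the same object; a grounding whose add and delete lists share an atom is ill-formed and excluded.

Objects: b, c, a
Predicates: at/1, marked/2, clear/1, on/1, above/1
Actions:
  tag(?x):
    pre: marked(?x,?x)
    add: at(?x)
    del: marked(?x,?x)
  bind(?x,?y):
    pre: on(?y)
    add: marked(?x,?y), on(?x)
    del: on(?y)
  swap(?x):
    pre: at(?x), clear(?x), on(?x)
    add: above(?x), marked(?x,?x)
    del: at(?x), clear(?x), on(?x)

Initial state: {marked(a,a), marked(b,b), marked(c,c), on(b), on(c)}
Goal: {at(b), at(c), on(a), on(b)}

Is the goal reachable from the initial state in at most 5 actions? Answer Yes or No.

Yes

1. tag(b)  →  {at(b), marked(a,a), marked(c,c), on(b), on(c)}
2. tag(c)  →  {at(b), at(c), marked(a,a), on(b), on(c)}
3. bind(a,c)  →  {at(b), at(c), marked(a,a), marked(a,c), on(a), on(b)}
optimal plan length = 3; 3 ≤ 5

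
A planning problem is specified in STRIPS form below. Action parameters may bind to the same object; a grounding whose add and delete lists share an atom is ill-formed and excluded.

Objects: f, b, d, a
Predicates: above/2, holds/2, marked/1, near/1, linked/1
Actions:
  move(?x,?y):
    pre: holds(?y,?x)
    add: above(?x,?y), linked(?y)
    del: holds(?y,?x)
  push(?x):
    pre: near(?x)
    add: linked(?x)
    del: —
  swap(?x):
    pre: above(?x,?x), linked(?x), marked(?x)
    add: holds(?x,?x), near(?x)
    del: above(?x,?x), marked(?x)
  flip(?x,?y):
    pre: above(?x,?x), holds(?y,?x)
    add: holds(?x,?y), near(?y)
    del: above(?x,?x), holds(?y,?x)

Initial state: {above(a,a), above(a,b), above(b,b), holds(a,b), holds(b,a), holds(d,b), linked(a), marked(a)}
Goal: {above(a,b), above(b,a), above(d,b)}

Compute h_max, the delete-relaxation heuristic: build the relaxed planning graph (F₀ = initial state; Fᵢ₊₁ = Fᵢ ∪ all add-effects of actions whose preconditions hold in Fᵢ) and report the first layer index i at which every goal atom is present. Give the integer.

F0 = init (8 atoms)
F1 = F0 ∪ {above(b,a), above(b,d), holds(a,a), holds(b,d), linked(b), linked(d), near(a), near(b), near(d)}  (17 atoms)
F2 = F1 ∪ {above(d,b)}  (18 atoms)
goal ⊆ F2  ⇒  h_max = 2

2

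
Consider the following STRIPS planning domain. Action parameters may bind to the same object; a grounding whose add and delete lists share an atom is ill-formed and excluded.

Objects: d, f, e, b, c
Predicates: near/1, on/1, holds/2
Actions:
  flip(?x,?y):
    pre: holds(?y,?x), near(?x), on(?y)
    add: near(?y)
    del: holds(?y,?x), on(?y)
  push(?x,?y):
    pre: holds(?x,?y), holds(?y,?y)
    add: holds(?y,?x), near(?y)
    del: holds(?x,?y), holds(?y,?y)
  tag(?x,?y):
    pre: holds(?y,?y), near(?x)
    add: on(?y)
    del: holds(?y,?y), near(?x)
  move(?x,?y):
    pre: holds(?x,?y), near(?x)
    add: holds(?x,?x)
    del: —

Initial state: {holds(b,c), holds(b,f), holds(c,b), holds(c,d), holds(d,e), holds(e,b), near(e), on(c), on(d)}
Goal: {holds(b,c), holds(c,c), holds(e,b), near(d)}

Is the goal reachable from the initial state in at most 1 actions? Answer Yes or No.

1. flip(e,d)  →  {holds(b,c), holds(b,f), holds(c,b), holds(c,d), holds(e,b), near(d), near(e), on(c)}
2. flip(d,c)  →  {holds(b,c), holds(b,f), holds(c,b), holds(e,b), near(c), near(d), near(e)}
3. move(c,b)  →  {holds(b,c), holds(b,f), holds(c,b), holds(c,c), holds(e,b), near(c), near(d), near(e)}
optimal plan length = 3; 3 > 1

No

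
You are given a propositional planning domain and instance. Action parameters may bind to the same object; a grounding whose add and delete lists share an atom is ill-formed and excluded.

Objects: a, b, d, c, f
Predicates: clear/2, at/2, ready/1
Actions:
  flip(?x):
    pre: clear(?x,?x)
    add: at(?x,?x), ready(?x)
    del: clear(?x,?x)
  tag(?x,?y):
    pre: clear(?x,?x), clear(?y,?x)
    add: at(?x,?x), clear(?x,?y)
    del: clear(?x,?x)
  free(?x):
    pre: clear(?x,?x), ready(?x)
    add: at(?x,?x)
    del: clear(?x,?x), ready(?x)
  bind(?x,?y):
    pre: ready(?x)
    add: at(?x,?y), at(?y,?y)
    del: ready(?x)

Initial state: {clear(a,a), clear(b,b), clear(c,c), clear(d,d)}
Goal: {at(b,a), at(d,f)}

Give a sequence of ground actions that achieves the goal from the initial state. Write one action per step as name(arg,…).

flip(b); flip(d); bind(b,a); bind(d,f)

1. flip(b)  →  {at(b,b), clear(a,a), clear(c,c), clear(d,d), ready(b)}
2. flip(d)  →  {at(b,b), at(d,d), clear(a,a), clear(c,c), ready(b), ready(d)}
3. bind(b,a)  →  {at(a,a), at(b,a), at(b,b), at(d,d), clear(a,a), clear(c,c), ready(d)}
4. bind(d,f)  →  {at(a,a), at(b,a), at(b,b), at(d,d), at(d,f), at(f,f), clear(a,a), clear(c,c)}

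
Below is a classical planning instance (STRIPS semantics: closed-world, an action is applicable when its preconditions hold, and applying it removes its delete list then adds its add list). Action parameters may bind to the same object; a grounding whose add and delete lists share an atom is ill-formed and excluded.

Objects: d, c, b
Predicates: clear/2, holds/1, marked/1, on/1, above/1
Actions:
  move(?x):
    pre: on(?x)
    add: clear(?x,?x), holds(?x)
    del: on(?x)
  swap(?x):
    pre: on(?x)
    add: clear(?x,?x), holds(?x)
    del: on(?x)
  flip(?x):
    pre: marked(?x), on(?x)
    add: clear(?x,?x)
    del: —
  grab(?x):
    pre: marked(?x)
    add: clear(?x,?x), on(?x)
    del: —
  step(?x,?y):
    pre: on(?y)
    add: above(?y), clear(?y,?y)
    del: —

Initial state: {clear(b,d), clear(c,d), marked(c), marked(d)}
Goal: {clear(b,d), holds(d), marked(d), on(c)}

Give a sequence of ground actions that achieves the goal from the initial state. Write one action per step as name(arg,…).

grab(d); move(d); grab(c)

1. grab(d)  →  {clear(b,d), clear(c,d), clear(d,d), marked(c), marked(d), on(d)}
2. move(d)  →  {clear(b,d), clear(c,d), clear(d,d), holds(d), marked(c), marked(d)}
3. grab(c)  →  {clear(b,d), clear(c,c), clear(c,d), clear(d,d), holds(d), marked(c), marked(d), on(c)}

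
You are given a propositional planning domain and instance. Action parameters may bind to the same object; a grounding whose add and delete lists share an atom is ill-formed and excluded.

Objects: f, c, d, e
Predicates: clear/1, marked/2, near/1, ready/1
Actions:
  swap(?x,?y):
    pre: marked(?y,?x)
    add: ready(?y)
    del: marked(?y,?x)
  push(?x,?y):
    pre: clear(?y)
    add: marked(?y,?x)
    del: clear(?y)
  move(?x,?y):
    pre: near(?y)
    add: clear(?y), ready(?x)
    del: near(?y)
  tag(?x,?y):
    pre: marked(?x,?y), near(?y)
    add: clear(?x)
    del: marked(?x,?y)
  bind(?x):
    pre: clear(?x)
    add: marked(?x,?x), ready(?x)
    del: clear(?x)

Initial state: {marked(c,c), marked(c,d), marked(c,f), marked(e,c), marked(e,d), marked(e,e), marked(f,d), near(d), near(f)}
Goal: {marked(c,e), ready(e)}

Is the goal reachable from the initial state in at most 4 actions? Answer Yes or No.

Yes

1. swap(c,e)  →  {marked(c,c), marked(c,d), marked(c,f), marked(e,d), marked(e,e), marked(f,d), near(d), near(f), ready(e)}
2. tag(c,f)  →  {clear(c), marked(c,c), marked(c,d), marked(e,d), marked(e,e), marked(f,d), near(d), near(f), ready(e)}
3. push(e,c)  →  {marked(c,c), marked(c,d), marked(c,e), marked(e,d), marked(e,e), marked(f,d), near(d), near(f), ready(e)}
optimal plan length = 3; 3 ≤ 4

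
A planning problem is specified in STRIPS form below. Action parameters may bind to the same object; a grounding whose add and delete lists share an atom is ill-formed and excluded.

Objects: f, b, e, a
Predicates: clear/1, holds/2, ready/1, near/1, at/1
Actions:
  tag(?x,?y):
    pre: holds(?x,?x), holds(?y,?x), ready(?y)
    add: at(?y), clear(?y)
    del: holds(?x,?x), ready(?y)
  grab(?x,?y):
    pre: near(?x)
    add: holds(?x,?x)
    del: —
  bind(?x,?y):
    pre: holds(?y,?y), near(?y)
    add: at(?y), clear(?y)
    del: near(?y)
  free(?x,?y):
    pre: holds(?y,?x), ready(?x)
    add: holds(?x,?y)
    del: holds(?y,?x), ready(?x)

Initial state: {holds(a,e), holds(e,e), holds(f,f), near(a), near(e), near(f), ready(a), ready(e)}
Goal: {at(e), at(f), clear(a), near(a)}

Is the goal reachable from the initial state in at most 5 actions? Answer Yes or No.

1. bind(f,f)  →  {at(f), clear(f), holds(a,e), holds(e,e), holds(f,f), near(a), near(e), ready(a), ready(e)}
2. bind(f,e)  →  {at(e), at(f), clear(e), clear(f), holds(a,e), holds(e,e), holds(f,f), near(a), ready(a), ready(e)}
3. tag(e,a)  →  {at(a), at(e), at(f), clear(a), clear(e), clear(f), holds(a,e), holds(f,f), near(a), ready(e)}
optimal plan length = 3; 3 ≤ 5

Yes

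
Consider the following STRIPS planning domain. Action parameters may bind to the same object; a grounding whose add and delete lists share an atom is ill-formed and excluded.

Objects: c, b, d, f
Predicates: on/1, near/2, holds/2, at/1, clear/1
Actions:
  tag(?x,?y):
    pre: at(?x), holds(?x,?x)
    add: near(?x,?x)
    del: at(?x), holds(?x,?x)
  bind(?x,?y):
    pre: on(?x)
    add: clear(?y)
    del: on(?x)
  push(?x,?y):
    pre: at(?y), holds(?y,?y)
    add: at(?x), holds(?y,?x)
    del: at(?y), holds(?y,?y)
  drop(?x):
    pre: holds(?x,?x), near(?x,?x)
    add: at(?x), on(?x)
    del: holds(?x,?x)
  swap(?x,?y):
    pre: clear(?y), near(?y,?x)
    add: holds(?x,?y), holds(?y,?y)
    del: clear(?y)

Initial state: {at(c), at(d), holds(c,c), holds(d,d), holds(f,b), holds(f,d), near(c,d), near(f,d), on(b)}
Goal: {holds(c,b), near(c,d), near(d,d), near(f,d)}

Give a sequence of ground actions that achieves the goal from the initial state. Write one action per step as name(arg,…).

1. tag(d,c)  →  {at(c), holds(c,c), holds(f,b), holds(f,d), near(c,d), near(d,d), near(f,d), on(b)}
2. push(b,c)  →  {at(b), holds(c,b), holds(f,b), holds(f,d), near(c,d), near(d,d), near(f,d), on(b)}

tag(d,c); push(b,c)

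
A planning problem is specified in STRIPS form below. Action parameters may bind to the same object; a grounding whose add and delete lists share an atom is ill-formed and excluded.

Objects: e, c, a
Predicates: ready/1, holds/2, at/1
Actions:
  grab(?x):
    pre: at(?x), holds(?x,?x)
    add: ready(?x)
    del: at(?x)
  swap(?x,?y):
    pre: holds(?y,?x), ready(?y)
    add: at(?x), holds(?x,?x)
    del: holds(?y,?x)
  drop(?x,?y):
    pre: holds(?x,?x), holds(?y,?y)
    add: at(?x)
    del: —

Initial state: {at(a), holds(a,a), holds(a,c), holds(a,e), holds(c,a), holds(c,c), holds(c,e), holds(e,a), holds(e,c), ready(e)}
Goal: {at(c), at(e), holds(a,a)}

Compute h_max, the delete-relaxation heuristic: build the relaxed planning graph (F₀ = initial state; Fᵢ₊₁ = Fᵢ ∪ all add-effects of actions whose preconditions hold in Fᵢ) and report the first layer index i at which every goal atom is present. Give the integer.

F0 = init (10 atoms)
F1 = F0 ∪ {at(c), ready(a)}  (12 atoms)
F2 = F1 ∪ {at(e), holds(e,e), ready(c)}  (15 atoms)
goal ⊆ F2  ⇒  h_max = 2

2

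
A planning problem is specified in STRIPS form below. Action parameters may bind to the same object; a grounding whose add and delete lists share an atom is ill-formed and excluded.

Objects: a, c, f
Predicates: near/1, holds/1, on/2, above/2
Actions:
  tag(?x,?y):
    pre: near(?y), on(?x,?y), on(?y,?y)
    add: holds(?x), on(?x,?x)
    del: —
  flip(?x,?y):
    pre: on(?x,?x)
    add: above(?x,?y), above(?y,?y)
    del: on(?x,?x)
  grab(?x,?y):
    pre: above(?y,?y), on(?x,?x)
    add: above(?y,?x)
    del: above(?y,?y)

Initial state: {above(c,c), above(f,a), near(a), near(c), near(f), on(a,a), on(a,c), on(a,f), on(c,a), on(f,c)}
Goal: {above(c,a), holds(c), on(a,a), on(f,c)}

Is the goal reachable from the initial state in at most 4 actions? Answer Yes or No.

1. tag(c,a)  →  {above(c,c), above(f,a), holds(c), near(a), near(c), near(f), on(a,a), on(a,c), on(a,f), on(c,a), on(c,c), on(f,c)}
2. flip(c,a)  →  {above(a,a), above(c,a), above(c,c), above(f,a), holds(c), near(a), near(c), near(f), on(a,a), on(a,c), on(a,f), on(c,a), on(f,c)}
optimal plan length = 2; 2 ≤ 4

Yes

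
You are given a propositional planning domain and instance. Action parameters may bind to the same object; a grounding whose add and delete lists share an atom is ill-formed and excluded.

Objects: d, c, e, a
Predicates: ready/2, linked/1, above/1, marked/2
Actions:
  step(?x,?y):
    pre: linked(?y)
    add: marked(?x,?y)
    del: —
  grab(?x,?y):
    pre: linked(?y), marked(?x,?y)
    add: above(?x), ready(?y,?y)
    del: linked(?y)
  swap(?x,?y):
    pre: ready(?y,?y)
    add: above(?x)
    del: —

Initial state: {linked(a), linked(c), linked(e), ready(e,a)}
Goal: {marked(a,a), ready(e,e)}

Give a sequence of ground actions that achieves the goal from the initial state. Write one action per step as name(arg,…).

1. step(d,e)  →  {linked(a), linked(c), linked(e), marked(d,e), ready(e,a)}
2. step(a,a)  →  {linked(a), linked(c), linked(e), marked(a,a), marked(d,e), ready(e,a)}
3. grab(d,e)  →  {above(d), linked(a), linked(c), marked(a,a), marked(d,e), ready(e,a), ready(e,e)}

step(d,e); step(a,a); grab(d,e)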